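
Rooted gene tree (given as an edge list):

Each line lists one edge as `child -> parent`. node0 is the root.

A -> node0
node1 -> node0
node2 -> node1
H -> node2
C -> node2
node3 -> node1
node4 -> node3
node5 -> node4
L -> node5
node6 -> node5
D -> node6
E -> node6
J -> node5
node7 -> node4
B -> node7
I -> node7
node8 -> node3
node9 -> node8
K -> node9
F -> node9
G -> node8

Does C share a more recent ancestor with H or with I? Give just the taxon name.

H

The MRCA of C and H subtends (H,C) (2 taxa).
The MRCA of C and I subtends ((H,C),(((L,(D,E),J),(B,I)),((K,F),G))) (11 taxa).
The first is nested inside the second, so C shares a more recent common ancestor with H.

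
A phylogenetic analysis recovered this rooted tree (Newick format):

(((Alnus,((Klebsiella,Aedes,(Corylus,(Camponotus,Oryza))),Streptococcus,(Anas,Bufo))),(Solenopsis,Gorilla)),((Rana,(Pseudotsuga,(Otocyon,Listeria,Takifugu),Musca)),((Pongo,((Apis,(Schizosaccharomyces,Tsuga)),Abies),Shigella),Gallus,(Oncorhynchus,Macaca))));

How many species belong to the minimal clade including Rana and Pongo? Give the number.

15

The MRCA of Rana and Pongo is the node subtending ((Rana,(Pseudotsuga,(Otocyon,Listeria,Takifugu),Musca)),((Pongo,((Apis,(Schizosaccharomyces,Tsuga)),Abies),Shigella),Gallus,(Oncorhynchus,Macaca))).
That clade contains 15 terminal taxa: Abies, Apis, Gallus, Listeria, Macaca, Musca, Oncorhynchus, Otocyon, Pongo, Pseudotsuga, Rana, Schizosaccharomyces, Shigella, Takifugu, Tsuga.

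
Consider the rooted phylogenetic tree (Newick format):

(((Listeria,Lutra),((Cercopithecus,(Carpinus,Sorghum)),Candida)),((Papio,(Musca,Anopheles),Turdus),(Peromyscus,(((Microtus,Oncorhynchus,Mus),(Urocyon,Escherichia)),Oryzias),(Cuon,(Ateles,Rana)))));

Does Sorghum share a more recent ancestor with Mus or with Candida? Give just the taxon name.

Candida

The MRCA of Sorghum and Candida subtends ((Cercopithecus,(Carpinus,Sorghum)),Candida) (4 taxa).
The MRCA of Sorghum and Mus is the root, subtending the entire tree (20 taxa).
The first is nested inside the second, so Sorghum shares a more recent common ancestor with Candida.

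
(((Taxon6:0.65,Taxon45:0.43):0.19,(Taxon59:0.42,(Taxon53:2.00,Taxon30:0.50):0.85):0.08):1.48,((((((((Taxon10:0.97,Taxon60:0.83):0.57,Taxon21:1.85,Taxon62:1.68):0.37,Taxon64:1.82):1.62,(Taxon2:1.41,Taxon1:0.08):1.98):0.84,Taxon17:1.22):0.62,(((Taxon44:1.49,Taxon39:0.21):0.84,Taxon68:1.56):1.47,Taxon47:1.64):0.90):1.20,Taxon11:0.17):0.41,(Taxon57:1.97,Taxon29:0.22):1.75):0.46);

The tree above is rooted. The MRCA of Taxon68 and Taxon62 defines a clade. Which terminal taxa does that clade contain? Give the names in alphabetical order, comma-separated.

Taxon1, Taxon10, Taxon17, Taxon2, Taxon21, Taxon39, Taxon44, Taxon47, Taxon60, Taxon62, Taxon64, Taxon68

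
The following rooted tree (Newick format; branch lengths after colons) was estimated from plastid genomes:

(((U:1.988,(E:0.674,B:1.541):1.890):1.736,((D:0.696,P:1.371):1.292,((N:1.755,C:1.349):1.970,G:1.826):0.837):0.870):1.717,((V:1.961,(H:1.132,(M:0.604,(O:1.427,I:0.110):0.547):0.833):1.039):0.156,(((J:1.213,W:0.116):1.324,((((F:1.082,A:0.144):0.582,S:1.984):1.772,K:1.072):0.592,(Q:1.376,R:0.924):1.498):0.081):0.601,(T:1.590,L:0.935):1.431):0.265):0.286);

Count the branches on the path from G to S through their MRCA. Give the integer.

The MRCA of G and S is the root of the tree.
From G up to that node: 4 branches. From S up to the same node: 7 branches. Total: 4 + 7 = 11.

11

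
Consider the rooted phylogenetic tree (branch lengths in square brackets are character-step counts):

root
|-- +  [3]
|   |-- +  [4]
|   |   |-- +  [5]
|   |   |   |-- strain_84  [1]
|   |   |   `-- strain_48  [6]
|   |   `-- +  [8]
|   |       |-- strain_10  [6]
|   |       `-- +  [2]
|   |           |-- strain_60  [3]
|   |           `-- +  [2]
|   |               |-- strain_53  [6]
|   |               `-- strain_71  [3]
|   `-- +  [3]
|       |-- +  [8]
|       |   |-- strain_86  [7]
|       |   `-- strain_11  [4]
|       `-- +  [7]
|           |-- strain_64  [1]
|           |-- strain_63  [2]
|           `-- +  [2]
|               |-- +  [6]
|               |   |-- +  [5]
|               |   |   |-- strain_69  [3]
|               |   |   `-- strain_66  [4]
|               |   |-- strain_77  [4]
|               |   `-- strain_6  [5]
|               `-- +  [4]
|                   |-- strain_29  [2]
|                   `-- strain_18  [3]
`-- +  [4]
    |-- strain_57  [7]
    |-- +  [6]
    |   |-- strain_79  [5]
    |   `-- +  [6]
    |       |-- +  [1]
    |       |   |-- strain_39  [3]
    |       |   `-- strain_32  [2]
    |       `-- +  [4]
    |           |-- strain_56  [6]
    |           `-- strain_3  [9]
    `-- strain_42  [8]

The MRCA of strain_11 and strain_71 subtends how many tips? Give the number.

16

The MRCA of strain_11 and strain_71 is the node subtending (((strain_84,strain_48),(strain_10,(strain_60,(strain_53,strain_71)))),((strain_86,strain_11),(strain_64,strain_63,(((strain_69,strain_66),strain_77,strain_6),(strain_29,strain_18))))).
That clade contains 16 terminal taxa: strain_10, strain_11, strain_18, strain_29, strain_48, strain_53, strain_6, strain_60, strain_63, strain_64, strain_66, strain_69, strain_71, strain_77, strain_84, strain_86.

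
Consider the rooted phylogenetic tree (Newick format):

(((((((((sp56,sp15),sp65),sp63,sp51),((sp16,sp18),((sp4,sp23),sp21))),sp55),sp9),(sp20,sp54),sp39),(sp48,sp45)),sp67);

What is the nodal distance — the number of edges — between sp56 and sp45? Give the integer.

10

The MRCA of sp56 and sp45 is the node subtending ((((((((sp56,sp15),sp65),sp63,sp51),((sp16,sp18),((sp4,sp23),sp21))),sp55),sp9),(sp20,sp54),sp39),(sp48,sp45)).
From sp56 up to that node: 8 branches. From sp45 up to the same node: 2 branches. Total: 8 + 2 = 10.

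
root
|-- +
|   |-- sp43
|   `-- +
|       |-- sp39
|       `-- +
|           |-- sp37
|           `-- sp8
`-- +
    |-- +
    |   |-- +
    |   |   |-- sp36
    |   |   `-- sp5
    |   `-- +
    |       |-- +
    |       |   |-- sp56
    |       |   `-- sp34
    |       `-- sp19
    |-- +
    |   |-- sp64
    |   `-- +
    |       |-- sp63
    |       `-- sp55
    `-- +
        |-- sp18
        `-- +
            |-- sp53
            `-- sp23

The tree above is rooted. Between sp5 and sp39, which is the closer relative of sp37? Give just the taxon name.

The MRCA of sp37 and sp39 subtends (sp39,(sp37,sp8)) (3 taxa).
The MRCA of sp37 and sp5 is the root, subtending the entire tree (15 taxa).
The first is nested inside the second, so sp37 shares a more recent common ancestor with sp39.

sp39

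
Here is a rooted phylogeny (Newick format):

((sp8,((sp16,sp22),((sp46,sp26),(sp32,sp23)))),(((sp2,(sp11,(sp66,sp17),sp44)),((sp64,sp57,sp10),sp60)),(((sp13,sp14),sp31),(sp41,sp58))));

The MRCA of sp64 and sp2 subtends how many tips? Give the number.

The MRCA of sp64 and sp2 is the node subtending ((sp2,(sp11,(sp66,sp17),sp44)),((sp64,sp57,sp10),sp60)).
That clade contains 9 terminal taxa: sp10, sp11, sp17, sp2, sp44, sp57, sp60, sp64, sp66.

9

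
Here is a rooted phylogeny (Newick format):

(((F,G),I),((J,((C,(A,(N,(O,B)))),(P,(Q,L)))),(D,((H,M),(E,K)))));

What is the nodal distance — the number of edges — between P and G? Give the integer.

The MRCA of P and G is the root of the tree.
From P up to that node: 5 branches. From G up to the same node: 3 branches. Total: 5 + 3 = 8.

8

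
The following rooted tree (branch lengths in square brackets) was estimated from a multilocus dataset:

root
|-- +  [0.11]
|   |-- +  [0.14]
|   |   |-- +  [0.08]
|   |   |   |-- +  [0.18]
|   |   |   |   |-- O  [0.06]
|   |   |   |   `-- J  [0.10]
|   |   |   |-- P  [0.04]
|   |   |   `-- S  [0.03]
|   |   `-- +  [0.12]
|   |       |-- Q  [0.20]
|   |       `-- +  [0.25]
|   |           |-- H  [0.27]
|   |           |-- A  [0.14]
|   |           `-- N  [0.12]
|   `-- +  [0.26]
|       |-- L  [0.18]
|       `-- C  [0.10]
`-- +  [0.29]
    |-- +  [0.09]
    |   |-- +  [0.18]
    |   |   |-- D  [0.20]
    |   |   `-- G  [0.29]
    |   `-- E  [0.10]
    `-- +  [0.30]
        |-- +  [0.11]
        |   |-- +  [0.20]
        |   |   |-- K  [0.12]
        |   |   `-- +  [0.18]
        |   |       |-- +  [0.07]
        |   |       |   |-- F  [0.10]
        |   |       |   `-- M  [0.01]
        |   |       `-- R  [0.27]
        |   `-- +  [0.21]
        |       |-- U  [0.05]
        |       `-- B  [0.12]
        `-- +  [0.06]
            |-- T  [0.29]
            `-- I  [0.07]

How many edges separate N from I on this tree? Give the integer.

9

The MRCA of N and I is the root of the tree.
From N up to that node: 5 branches. From I up to the same node: 4 branches. Total: 5 + 4 = 9.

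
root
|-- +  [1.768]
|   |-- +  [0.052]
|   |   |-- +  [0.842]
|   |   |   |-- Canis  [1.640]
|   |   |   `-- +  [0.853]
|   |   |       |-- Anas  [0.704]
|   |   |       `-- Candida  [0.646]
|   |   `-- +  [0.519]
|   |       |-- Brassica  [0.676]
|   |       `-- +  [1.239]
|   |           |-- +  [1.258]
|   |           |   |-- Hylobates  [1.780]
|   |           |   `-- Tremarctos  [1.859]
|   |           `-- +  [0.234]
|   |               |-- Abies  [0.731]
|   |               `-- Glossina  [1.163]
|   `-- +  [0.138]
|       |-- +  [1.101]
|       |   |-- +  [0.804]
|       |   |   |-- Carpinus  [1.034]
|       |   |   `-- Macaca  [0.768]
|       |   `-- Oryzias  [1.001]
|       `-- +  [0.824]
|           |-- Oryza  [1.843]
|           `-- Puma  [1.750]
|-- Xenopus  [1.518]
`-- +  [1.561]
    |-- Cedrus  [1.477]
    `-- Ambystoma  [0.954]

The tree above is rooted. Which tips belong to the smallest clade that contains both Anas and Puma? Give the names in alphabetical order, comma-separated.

Abies, Anas, Brassica, Candida, Canis, Carpinus, Glossina, Hylobates, Macaca, Oryza, Oryzias, Puma, Tremarctos

Tracing Anas: it sits inside (Anas,Candida).
Tracing Puma: it sits inside (Oryza,Puma).
The smallest clade enclosing both is (((Canis,(Anas,Candida)),(Brassica,((Hylobates,Tremarctos),(Abies,Glossina)))),(((Carpinus,Macaca),Oryzias),(Oryza,Puma))); the answer is its 13 terminal taxa in alphabetical order.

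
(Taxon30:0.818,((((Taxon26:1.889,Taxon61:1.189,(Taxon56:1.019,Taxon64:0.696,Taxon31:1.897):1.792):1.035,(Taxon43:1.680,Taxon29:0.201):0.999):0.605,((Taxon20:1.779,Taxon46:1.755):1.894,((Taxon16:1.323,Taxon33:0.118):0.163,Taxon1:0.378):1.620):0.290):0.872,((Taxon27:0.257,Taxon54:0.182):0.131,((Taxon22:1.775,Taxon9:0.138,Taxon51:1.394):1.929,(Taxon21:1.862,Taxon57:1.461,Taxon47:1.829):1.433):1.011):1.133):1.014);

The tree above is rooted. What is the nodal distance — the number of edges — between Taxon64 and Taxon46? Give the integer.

The MRCA of Taxon64 and Taxon46 is the node subtending (((Taxon26,Taxon61,(Taxon56,Taxon64,Taxon31)),(Taxon43,Taxon29)),((Taxon20,Taxon46),((Taxon16,Taxon33),Taxon1))).
From Taxon64 up to that node: 4 branches. From Taxon46 up to the same node: 3 branches. Total: 4 + 3 = 7.

7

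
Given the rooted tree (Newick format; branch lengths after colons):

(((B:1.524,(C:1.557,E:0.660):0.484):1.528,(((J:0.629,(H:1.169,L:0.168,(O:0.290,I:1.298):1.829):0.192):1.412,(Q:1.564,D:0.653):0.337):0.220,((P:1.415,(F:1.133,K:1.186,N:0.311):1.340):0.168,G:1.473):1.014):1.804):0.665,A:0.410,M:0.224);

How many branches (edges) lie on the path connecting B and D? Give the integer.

The MRCA of B and D is the node subtending ((B,(C,E)),(((J,(H,L,(O,I))),(Q,D)),((P,(F,K,N)),G))).
From B up to that node: 2 branches. From D up to the same node: 4 branches. Total: 2 + 4 = 6.

6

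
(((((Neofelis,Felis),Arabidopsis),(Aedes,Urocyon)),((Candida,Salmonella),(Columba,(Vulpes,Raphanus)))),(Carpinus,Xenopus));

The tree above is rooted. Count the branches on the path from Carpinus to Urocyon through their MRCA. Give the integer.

6

The MRCA of Carpinus and Urocyon is the root of the tree.
From Carpinus up to that node: 2 branches. From Urocyon up to the same node: 4 branches. Total: 2 + 4 = 6.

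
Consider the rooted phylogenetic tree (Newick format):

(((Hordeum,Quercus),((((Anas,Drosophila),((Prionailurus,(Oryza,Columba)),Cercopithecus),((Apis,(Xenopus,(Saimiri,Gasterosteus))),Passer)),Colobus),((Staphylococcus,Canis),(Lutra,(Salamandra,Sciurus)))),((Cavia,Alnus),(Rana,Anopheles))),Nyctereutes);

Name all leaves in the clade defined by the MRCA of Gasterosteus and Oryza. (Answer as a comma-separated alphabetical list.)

Anas, Apis, Cercopithecus, Columba, Drosophila, Gasterosteus, Oryza, Passer, Prionailurus, Saimiri, Xenopus

Tracing Gasterosteus: it sits inside (Saimiri,Gasterosteus).
Tracing Oryza: it sits inside (Oryza,Columba).
The smallest clade enclosing both is ((Anas,Drosophila),((Prionailurus,(Oryza,Columba)),Cercopithecus),((Apis,(Xenopus,(Saimiri,Gasterosteus))),Passer)); the answer is its 11 terminal taxa in alphabetical order.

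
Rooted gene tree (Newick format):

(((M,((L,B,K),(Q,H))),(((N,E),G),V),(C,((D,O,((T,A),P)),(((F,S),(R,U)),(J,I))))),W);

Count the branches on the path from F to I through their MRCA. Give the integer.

The MRCA of F and I is the node subtending (((F,S),(R,U)),(J,I)).
From F up to that node: 3 branches. From I up to the same node: 2 branches. Total: 3 + 2 = 5.

5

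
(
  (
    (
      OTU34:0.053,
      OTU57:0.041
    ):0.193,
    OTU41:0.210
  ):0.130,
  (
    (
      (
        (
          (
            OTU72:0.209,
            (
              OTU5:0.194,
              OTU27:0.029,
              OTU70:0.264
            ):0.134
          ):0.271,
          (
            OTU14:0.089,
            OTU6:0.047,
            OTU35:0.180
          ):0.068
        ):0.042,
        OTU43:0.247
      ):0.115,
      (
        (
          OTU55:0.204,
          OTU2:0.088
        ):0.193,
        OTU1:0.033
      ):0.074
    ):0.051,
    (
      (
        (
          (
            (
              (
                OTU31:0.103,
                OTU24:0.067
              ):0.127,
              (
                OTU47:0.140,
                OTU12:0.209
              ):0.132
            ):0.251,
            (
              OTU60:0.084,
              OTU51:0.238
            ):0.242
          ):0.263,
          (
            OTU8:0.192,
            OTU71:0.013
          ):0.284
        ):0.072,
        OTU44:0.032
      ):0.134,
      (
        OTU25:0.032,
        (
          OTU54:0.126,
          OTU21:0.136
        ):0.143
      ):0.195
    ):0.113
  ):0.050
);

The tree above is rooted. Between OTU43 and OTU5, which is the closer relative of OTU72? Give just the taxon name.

The MRCA of OTU72 and OTU5 subtends (OTU72,(OTU5,OTU27,OTU70)) (4 taxa).
The MRCA of OTU72 and OTU43 subtends (((OTU72,(OTU5,OTU27,OTU70)),(OTU14,OTU6,OTU35)),OTU43) (8 taxa).
The first is nested inside the second, so OTU72 shares a more recent common ancestor with OTU5.

OTU5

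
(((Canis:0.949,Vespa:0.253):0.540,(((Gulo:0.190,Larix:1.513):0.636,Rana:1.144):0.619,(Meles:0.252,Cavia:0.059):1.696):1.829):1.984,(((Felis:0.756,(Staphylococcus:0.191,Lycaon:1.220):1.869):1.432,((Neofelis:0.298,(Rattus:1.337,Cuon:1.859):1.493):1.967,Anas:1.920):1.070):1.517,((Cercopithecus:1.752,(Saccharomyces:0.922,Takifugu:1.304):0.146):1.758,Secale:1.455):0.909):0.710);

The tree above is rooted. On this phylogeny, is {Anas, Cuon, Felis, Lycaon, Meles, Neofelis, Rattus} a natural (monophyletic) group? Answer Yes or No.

The MRCA of the listed taxa is the root, so the smallest clade containing them is the whole tree.
That clade also contains Canis, Cavia, Cercopithecus, Gulo, Larix, Rana, Saccharomyces, Secale, Staphylococcus, Takifugu, Vespa, which are not in the proposed group, so the group is not monophyletic.

No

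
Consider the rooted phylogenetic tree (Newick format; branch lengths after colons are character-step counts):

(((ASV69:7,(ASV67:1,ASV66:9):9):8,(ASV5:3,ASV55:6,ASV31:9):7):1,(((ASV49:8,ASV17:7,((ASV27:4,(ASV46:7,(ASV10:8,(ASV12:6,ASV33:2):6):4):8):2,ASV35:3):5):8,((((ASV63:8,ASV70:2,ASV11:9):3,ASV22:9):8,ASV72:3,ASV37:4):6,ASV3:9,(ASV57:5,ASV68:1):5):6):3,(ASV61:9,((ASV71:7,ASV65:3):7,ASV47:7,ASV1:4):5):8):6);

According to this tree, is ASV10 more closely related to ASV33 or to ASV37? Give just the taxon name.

ASV33

The MRCA of ASV10 and ASV33 subtends (ASV10,(ASV12,ASV33)) (3 taxa).
The MRCA of ASV10 and ASV37 subtends ((ASV49,ASV17,((ASV27,(ASV46,(ASV10,(ASV12,ASV33)))),ASV35)),((((ASV63,ASV70,ASV11),ASV22),ASV72,ASV37),ASV3,(ASV57,ASV68))) (17 taxa).
The first is nested inside the second, so ASV10 shares a more recent common ancestor with ASV33.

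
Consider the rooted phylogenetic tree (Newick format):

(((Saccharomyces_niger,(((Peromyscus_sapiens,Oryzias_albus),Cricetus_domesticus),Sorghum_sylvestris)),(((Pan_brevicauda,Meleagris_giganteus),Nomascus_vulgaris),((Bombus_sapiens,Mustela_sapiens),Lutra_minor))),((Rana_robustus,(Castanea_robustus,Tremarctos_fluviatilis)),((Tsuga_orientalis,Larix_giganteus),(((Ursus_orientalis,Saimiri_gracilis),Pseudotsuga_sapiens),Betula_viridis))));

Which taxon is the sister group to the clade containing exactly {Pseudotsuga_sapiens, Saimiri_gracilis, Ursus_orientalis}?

Betula_viridis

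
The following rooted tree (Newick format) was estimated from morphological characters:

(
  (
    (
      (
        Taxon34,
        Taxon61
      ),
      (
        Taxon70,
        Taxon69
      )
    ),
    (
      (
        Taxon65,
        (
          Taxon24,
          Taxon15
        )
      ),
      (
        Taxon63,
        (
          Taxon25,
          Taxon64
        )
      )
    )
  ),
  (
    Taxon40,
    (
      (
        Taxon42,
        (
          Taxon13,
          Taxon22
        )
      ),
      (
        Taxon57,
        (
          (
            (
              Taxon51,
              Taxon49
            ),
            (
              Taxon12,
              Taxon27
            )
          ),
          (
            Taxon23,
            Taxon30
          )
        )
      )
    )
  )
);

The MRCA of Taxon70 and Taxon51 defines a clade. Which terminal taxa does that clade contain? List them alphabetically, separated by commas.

Tracing Taxon70: it sits inside (Taxon70,Taxon69).
Tracing Taxon51: it sits inside (Taxon51,Taxon49).
The smallest clade enclosing both is the whole tree (their MRCA is the root), so the answer is all 21 tips in alphabetical order.

Taxon12, Taxon13, Taxon15, Taxon22, Taxon23, Taxon24, Taxon25, Taxon27, Taxon30, Taxon34, Taxon40, Taxon42, Taxon49, Taxon51, Taxon57, Taxon61, Taxon63, Taxon64, Taxon65, Taxon69, Taxon70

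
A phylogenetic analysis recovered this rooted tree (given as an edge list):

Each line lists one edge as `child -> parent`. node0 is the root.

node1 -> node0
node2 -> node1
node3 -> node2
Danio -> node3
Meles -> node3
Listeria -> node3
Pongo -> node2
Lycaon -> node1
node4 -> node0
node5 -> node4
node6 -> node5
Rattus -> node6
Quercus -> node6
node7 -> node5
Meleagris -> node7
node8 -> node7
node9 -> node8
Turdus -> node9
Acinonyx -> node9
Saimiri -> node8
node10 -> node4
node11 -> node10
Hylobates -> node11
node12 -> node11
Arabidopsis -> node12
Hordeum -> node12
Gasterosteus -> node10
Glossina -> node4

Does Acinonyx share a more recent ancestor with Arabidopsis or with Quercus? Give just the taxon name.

The MRCA of Acinonyx and Quercus subtends ((Rattus,Quercus),(Meleagris,((Turdus,Acinonyx),Saimiri))) (6 taxa).
The MRCA of Acinonyx and Arabidopsis subtends (((Rattus,Quercus),(Meleagris,((Turdus,Acinonyx),Saimiri))),((Hylobates,(Arabidopsis,Hordeum)),Gasterosteus),Glossina) (11 taxa).
The first is nested inside the second, so Acinonyx shares a more recent common ancestor with Quercus.

Quercus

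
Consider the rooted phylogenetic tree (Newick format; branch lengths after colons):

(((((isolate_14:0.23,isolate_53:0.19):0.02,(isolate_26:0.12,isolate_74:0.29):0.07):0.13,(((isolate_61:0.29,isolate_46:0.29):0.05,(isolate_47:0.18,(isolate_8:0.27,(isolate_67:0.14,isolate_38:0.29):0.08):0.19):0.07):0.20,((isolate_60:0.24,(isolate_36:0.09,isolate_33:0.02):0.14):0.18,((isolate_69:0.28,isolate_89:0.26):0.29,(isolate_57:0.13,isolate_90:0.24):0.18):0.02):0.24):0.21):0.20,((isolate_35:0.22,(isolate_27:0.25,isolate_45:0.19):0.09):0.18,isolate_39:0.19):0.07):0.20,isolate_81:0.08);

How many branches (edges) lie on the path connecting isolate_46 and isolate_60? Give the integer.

6

The MRCA of isolate_46 and isolate_60 is the node subtending (((isolate_61,isolate_46),(isolate_47,(isolate_8,(isolate_67,isolate_38)))),((isolate_60,(isolate_36,isolate_33)),((isolate_69,isolate_89),(isolate_57,isolate_90)))).
From isolate_46 up to that node: 3 branches. From isolate_60 up to the same node: 3 branches. Total: 3 + 3 = 6.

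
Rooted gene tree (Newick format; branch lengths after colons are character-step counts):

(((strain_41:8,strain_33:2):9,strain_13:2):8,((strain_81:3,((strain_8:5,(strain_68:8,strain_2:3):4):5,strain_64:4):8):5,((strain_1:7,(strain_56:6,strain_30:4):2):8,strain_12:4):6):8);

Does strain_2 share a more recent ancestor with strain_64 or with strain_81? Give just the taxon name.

The MRCA of strain_2 and strain_64 subtends ((strain_8,(strain_68,strain_2)),strain_64) (4 taxa).
The MRCA of strain_2 and strain_81 subtends (strain_81,((strain_8,(strain_68,strain_2)),strain_64)) (5 taxa).
The first is nested inside the second, so strain_2 shares a more recent common ancestor with strain_64.

strain_64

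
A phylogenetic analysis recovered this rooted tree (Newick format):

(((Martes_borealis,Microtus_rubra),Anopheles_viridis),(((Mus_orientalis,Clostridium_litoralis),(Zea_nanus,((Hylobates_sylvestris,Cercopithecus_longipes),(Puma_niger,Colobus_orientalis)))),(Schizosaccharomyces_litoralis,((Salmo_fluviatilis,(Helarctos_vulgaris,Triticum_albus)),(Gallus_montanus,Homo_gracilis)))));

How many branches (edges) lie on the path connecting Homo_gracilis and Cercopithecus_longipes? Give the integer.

9

The MRCA of Homo_gracilis and Cercopithecus_longipes is the node subtending (((Mus_orientalis,Clostridium_litoralis),(Zea_nanus,((Hylobates_sylvestris,Cercopithecus_longipes),(Puma_niger,Colobus_orientalis)))),(Schizosaccharomyces_litoralis,((Salmo_fluviatilis,(Helarctos_vulgaris,Triticum_albus)),(Gallus_montanus,Homo_gracilis)))).
From Homo_gracilis up to that node: 4 branches. From Cercopithecus_longipes up to the same node: 5 branches. Total: 4 + 5 = 9.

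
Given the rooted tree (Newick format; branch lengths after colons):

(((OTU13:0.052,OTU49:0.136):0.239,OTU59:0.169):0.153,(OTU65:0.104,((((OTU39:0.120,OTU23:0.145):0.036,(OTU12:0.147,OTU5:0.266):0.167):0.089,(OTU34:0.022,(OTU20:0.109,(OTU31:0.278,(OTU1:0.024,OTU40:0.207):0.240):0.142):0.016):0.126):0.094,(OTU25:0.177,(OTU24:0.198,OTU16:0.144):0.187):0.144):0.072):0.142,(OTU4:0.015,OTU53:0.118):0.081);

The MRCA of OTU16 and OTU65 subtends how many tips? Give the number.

13

The MRCA of OTU16 and OTU65 is the node subtending (OTU65,((((OTU39,OTU23),(OTU12,OTU5)),(OTU34,(OTU20,(OTU31,(OTU1,OTU40))))),(OTU25,(OTU24,OTU16)))).
That clade contains 13 terminal taxa: OTU1, OTU12, OTU16, OTU20, OTU23, OTU24, OTU25, OTU31, OTU34, OTU39, OTU40, OTU5, OTU65.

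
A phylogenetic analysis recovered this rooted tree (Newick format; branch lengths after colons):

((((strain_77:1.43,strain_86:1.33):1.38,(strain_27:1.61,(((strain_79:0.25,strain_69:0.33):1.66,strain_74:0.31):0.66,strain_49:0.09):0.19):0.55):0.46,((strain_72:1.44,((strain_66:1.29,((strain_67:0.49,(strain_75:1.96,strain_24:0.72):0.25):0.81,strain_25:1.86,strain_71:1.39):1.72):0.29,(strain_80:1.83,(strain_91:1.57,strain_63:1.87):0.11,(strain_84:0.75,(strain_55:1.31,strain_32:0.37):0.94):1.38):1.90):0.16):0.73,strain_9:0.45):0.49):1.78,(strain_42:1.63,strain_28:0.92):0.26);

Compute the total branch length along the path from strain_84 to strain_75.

The path runs strain_84 → … → MRCA → … → strain_75; the MRCA is the node subtending ((strain_66,((strain_67,(strain_75,strain_24)),strain_25,strain_71)),(strain_80,(strain_91,strain_63),(strain_84,(strain_55,strain_32)))).
Branch lengths along that path: 0.75 + 1.38 + 1.90 + 0.29 + 1.72 + 0.81 + 0.25 + 1.96 = 9.06.

9.06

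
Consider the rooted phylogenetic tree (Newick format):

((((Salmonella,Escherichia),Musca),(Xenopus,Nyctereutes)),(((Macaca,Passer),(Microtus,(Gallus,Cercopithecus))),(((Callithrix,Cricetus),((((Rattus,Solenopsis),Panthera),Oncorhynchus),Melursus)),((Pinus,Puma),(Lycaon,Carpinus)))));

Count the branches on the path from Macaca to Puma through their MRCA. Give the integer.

The MRCA of Macaca and Puma is the node subtending (((Macaca,Passer),(Microtus,(Gallus,Cercopithecus))),(((Callithrix,Cricetus),((((Rattus,Solenopsis),Panthera),Oncorhynchus),Melursus)),((Pinus,Puma),(Lycaon,Carpinus)))).
From Macaca up to that node: 3 branches. From Puma up to the same node: 4 branches. Total: 3 + 4 = 7.

7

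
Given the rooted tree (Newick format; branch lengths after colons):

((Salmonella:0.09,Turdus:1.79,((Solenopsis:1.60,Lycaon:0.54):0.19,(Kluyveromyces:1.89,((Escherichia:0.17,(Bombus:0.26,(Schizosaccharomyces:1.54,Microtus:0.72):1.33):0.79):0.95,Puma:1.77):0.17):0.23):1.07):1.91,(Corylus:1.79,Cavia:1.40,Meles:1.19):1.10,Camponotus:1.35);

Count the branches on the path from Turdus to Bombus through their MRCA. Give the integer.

7

The MRCA of Turdus and Bombus is the node subtending (Salmonella,Turdus,((Solenopsis,Lycaon),(Kluyveromyces,((Escherichia,(Bombus,(Schizosaccharomyces,Microtus))),Puma)))).
From Turdus up to that node: 1 branch. From Bombus up to the same node: 6 branches. Total: 1 + 6 = 7.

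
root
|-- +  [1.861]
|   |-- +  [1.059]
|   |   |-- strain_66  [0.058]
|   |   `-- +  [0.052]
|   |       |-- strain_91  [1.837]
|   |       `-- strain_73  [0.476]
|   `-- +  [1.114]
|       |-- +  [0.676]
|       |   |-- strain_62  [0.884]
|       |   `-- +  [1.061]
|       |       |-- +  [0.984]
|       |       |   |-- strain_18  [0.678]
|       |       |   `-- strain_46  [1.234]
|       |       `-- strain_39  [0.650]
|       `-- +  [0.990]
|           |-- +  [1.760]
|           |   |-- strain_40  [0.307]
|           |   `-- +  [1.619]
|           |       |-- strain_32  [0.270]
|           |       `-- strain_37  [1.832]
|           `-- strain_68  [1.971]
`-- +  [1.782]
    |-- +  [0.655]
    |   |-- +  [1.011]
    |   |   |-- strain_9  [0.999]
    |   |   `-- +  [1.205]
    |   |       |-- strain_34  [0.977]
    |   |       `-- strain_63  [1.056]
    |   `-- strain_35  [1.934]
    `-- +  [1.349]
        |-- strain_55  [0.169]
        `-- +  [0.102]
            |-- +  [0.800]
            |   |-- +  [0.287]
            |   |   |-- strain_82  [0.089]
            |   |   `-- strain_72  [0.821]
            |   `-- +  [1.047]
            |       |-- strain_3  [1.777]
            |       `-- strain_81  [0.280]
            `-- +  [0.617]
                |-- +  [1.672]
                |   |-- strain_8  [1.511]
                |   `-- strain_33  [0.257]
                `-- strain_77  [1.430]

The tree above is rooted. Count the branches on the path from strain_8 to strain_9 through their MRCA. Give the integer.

8

The MRCA of strain_8 and strain_9 is the node subtending (((strain_9,(strain_34,strain_63)),strain_35),(strain_55,(((strain_82,strain_72),(strain_3,strain_81)),((strain_8,strain_33),strain_77)))).
From strain_8 up to that node: 5 branches. From strain_9 up to the same node: 3 branches. Total: 5 + 3 = 8.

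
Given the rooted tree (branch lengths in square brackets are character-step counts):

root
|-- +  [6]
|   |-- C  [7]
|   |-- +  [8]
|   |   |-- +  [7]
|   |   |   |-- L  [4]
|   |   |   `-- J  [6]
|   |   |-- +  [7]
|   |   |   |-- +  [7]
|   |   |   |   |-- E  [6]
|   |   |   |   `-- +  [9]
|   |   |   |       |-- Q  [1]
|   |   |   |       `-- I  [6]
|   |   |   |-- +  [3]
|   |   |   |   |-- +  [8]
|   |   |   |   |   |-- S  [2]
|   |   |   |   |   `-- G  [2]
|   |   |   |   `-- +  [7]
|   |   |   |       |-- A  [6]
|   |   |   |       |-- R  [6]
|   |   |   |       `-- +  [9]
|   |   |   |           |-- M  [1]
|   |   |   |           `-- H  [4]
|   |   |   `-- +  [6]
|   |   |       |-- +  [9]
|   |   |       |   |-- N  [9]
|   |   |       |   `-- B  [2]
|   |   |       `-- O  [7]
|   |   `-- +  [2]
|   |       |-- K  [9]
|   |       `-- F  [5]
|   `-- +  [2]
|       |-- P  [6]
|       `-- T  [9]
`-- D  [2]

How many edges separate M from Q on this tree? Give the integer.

The MRCA of M and Q is the node subtending ((E,(Q,I)),((S,G),(A,R,(M,H))),((N,B),O)).
From M up to that node: 4 branches. From Q up to the same node: 3 branches. Total: 4 + 3 = 7.

7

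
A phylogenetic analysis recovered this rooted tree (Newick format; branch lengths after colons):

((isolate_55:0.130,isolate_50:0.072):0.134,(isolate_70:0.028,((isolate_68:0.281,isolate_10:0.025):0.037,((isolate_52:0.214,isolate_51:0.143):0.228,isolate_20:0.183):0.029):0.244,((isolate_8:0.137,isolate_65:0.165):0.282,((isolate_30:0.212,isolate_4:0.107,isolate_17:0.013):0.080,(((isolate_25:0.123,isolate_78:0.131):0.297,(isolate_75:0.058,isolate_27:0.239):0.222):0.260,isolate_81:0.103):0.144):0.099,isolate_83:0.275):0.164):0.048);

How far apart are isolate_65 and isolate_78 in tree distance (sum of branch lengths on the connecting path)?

The path runs isolate_65 → … → MRCA → … → isolate_78; the MRCA is the node subtending ((isolate_8,isolate_65),((isolate_30,isolate_4,isolate_17),(((isolate_25,isolate_78),(isolate_75,isolate_27)),isolate_81)),isolate_83).
Branch lengths along that path: 0.165 + 0.282 + 0.099 + 0.144 + 0.260 + 0.297 + 0.131 = 1.378.

1.378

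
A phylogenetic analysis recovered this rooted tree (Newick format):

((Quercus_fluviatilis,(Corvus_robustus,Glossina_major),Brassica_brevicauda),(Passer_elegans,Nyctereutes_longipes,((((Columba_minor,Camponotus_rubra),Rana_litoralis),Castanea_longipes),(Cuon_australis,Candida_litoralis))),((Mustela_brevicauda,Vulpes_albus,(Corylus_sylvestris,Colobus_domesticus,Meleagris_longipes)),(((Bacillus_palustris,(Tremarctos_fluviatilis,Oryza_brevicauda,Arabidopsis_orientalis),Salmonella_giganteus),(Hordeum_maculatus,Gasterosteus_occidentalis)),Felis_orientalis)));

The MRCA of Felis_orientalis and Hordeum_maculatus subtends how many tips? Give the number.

The MRCA of Felis_orientalis and Hordeum_maculatus is the node subtending (((Bacillus_palustris,(Tremarctos_fluviatilis,Oryza_brevicauda,Arabidopsis_orientalis),Salmonella_giganteus),(Hordeum_maculatus,Gasterosteus_occidentalis)),Felis_orientalis).
That clade contains 8 terminal taxa: Arabidopsis_orientalis, Bacillus_palustris, Felis_orientalis, Gasterosteus_occidentalis, Hordeum_maculatus, Oryza_brevicauda, Salmonella_giganteus, Tremarctos_fluviatilis.

8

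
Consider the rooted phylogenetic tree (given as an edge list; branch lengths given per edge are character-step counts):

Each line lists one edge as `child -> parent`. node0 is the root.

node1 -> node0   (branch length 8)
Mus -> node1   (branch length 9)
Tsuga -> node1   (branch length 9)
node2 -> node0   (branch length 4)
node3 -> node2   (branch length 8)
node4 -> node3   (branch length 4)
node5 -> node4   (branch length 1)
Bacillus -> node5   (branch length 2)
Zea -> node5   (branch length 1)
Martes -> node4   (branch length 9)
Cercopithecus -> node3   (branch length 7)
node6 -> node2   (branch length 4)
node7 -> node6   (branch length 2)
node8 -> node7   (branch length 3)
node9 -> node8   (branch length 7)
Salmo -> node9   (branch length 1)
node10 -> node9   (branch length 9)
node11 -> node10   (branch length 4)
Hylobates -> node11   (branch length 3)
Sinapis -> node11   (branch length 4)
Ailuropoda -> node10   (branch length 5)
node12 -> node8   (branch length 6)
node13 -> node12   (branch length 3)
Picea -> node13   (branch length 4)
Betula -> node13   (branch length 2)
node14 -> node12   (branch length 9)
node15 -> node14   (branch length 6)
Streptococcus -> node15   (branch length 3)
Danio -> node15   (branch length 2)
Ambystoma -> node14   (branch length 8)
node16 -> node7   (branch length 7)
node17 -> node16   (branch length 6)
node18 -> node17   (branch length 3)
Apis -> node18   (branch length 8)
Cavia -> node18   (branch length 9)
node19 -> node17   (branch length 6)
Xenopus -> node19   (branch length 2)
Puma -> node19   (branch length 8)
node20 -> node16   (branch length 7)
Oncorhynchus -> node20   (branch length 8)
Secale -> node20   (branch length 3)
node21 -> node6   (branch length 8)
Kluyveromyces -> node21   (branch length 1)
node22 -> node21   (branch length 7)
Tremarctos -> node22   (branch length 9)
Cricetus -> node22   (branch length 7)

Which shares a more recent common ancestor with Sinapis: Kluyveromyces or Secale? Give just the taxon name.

The MRCA of Sinapis and Secale subtends (((Salmo,((Hylobates,Sinapis),Ailuropoda)),((Picea,Betula),((Streptococcus,Danio),Ambystoma))),(((Apis,Cavia),(Xenopus,Puma)),(Oncorhynchus,Secale))) (15 taxa).
The MRCA of Sinapis and Kluyveromyces subtends ((((Salmo,((Hylobates,Sinapis),Ailuropoda)),((Picea,Betula),((Streptococcus,Danio),Ambystoma))),(((Apis,Cavia),(Xenopus,Puma)),(Oncorhynchus,Secale))),(Kluyveromyces,(Tremarctos,Cricetus))) (18 taxa).
The first is nested inside the second, so Sinapis shares a more recent common ancestor with Secale.

Secale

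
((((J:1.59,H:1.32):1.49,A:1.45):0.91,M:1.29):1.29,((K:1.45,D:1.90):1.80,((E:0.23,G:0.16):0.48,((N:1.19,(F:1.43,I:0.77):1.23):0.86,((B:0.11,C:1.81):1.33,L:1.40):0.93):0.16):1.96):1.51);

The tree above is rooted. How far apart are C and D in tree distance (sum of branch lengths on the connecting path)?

9.89

The path runs C → … → MRCA → … → D; the MRCA is the node subtending ((K,D),((E,G),((N,(F,I)),((B,C),L)))).
Branch lengths along that path: 1.81 + 1.33 + 0.93 + 0.16 + 1.96 + 1.80 + 1.90 = 9.89.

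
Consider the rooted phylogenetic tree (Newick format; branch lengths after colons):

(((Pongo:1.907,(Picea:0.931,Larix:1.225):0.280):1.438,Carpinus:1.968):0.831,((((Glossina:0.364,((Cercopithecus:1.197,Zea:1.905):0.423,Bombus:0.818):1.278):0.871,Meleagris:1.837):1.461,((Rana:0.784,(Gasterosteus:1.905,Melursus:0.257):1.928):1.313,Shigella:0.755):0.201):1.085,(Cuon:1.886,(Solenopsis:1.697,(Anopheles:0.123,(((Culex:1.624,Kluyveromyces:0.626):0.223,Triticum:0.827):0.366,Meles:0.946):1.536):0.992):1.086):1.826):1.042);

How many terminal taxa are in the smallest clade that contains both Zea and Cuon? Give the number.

The MRCA of Zea and Cuon is the node subtending ((((Glossina,((Cercopithecus,Zea),Bombus)),Meleagris),((Rana,(Gasterosteus,Melursus)),Shigella)),(Cuon,(Solenopsis,(Anopheles,(((Culex,Kluyveromyces),Triticum),Meles))))).
That clade contains 16 terminal taxa: Anopheles, Bombus, Cercopithecus, Culex, Cuon, Gasterosteus, Glossina, Kluyveromyces, Meleagris, Meles, Melursus, Rana, Shigella, Solenopsis, Triticum, Zea.

16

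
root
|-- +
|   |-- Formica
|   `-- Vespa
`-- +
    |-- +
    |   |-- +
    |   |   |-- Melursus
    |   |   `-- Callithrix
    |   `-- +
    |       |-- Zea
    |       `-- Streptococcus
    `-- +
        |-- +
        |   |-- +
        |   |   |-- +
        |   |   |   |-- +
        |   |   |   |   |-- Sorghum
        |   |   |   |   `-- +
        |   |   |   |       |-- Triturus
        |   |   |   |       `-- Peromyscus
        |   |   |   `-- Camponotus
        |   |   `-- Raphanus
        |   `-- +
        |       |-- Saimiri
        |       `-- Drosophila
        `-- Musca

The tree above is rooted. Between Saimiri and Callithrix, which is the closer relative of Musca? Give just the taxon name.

The MRCA of Musca and Saimiri subtends (((((Sorghum,(Triturus,Peromyscus)),Camponotus),Raphanus),(Saimiri,Drosophila)),Musca) (8 taxa).
The MRCA of Musca and Callithrix subtends (((Melursus,Callithrix),(Zea,Streptococcus)),(((((Sorghum,(Triturus,Peromyscus)),Camponotus),Raphanus),(Saimiri,Drosophila)),Musca)) (12 taxa).
The first is nested inside the second, so Musca shares a more recent common ancestor with Saimiri.

Saimiri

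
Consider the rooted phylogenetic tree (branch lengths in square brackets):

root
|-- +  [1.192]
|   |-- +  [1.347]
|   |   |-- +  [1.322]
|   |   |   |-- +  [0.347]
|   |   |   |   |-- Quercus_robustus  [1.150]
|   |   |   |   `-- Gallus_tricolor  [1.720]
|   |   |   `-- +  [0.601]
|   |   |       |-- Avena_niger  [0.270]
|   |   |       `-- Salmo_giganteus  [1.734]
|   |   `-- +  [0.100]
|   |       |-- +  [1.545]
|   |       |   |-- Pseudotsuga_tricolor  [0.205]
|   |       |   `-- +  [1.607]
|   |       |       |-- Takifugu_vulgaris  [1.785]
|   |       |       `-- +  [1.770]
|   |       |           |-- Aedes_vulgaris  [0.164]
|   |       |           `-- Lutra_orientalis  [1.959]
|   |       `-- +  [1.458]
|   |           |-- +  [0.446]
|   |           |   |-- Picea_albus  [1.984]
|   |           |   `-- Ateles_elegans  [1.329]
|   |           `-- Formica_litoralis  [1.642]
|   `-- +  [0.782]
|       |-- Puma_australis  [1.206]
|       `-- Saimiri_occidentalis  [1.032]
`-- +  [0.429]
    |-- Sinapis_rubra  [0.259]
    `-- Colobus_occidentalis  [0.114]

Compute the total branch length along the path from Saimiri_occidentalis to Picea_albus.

The path runs Saimiri_occidentalis → … → MRCA → … → Picea_albus; the MRCA is the node subtending ((((Quercus_robustus,Gallus_tricolor),(Avena_niger,Salmo_giganteus)),((Pseudotsuga_tricolor,(Takifugu_vulgaris,(Aedes_vulgaris,Lutra_orientalis))),((Picea_albus,Ateles_elegans),Formica_litoralis))),(Puma_australis,Saimiri_occidentalis)).
Branch lengths along that path: 1.032 + 0.782 + 1.347 + 0.100 + 1.458 + 0.446 + 1.984 = 7.149.

7.149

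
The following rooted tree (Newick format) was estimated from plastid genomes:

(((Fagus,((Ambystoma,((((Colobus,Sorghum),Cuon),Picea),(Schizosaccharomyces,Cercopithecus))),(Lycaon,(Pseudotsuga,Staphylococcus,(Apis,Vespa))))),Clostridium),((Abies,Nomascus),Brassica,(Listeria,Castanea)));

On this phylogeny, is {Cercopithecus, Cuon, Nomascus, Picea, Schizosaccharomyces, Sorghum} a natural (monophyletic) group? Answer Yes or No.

The MRCA of the listed taxa is the root, so the smallest clade containing them is the whole tree.
That clade also contains Abies, Ambystoma, Apis, Brassica, Castanea, Clostridium, Colobus, Fagus, Listeria, Lycaon, Pseudotsuga, Staphylococcus, Vespa, which are not in the proposed group, so the group is not monophyletic.

No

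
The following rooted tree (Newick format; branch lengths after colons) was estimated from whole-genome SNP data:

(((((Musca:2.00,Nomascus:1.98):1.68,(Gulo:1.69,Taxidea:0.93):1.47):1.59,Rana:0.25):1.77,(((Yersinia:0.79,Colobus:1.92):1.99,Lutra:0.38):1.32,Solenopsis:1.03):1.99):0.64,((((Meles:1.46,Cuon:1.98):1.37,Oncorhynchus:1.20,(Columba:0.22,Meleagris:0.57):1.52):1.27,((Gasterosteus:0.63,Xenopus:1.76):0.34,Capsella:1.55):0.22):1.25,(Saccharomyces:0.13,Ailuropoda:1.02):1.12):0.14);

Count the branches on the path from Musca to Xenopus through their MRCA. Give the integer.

10

The MRCA of Musca and Xenopus is the root of the tree.
From Musca up to that node: 5 branches. From Xenopus up to the same node: 5 branches. Total: 5 + 5 = 10.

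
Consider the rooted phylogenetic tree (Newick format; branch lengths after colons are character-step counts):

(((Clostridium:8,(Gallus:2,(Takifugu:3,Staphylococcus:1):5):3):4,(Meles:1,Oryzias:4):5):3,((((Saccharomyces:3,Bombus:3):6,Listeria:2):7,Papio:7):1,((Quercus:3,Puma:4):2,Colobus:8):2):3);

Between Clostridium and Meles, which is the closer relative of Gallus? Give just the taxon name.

Clostridium

The MRCA of Gallus and Clostridium subtends (Clostridium,(Gallus,(Takifugu,Staphylococcus))) (4 taxa).
The MRCA of Gallus and Meles subtends ((Clostridium,(Gallus,(Takifugu,Staphylococcus))),(Meles,Oryzias)) (6 taxa).
The first is nested inside the second, so Gallus shares a more recent common ancestor with Clostridium.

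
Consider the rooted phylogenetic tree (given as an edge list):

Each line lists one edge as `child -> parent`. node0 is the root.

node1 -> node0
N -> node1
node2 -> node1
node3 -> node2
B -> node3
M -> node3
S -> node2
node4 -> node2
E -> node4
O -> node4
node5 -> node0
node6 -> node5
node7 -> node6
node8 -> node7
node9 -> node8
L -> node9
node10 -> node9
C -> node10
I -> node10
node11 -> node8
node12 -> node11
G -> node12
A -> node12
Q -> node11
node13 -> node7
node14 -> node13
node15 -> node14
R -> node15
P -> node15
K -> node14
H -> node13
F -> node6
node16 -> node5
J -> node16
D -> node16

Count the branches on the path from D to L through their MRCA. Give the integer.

7

The MRCA of D and L is the node subtending (((((L,(C,I)),((G,A),Q)),(((R,P),K),H)),F),(J,D)).
From D up to that node: 2 branches. From L up to the same node: 5 branches. Total: 2 + 5 = 7.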